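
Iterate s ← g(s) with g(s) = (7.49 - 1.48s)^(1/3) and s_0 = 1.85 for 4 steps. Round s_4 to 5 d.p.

1.70611

s_1 = g(1.850000) = 1.681224
s_2 = g(1.681224) = 1.710180
s_3 = g(1.710180) = 1.705282
s_4 = g(1.705282) = 1.706112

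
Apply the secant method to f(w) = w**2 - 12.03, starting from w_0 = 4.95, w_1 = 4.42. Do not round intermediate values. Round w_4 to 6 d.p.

3.468806

Secant update: w_(k+1) = w_k − f(w_k)·(w_k − w_(k-1))/(f(w_k) − f(w_(k-1))).
f(w_0) = 12.472500, f(w_1) = 7.506400
w_2 = 4.420000 - (7.506400)·(4.420000 - 4.950000)/(7.506400 - (12.472500)) = 3.618890; f(w_2) = 1.066365
w_3 = 3.618890 - (1.066365)·(3.618890 - 4.420000)/(1.066365 - (7.506400)) = 3.486239; f(w_3) = 0.123864
w_4 = 3.486239 - (0.123864)·(3.486239 - 3.618890)/(0.123864 - (1.066365)) = 3.468806; f(w_4) = 0.002616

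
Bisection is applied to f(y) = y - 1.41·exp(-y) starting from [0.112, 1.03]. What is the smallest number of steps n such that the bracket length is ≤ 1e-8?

Initial width b − a = 1.03 − 0.112 = 0.918000.
After n steps the width is (b−a)/2^n; need (b−a)/2^n ≤ 1e-8.
So n ≥ log₂(0.918000/1e-8) = log₂(91800000.0000) ≈ 26.4520.
Hence n = 27.

27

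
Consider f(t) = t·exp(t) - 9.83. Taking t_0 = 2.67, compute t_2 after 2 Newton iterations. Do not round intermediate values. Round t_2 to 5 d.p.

1.82188

f'(t) = (t + 1)·exp(t)
t_0 = 2.670000: f = 28.724718, f' = 52.994687 → t_1 = 2.670000 - (28.724718)/(52.994687) = 2.127970
t_1 = 2.127970: f = 8.040267, f' = 26.268068 → t_2 = 2.127970 - (8.040267)/(26.268068) = 1.821885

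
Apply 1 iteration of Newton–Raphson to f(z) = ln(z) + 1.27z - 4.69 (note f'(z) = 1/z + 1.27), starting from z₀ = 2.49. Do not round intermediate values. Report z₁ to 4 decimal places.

z_0 = 2.490000: f = -0.615417, f' = 1.671606 → z_1 = 2.490000 - (-0.615417)/(1.671606) = 2.858159

2.8582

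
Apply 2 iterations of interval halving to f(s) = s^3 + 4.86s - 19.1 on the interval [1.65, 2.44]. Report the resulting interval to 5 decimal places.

f(1.650000) = -6.588875, f(2.440000) = 7.285184 (opposite signs)
step 1: m = 2.045000, f(m) = -0.609059 < 0 → root in [2.045000, 2.440000]
step 2: m = 2.242500, f(m) = 3.075648 > 0 → root in [2.045000, 2.242500]

[2.04500, 2.24250]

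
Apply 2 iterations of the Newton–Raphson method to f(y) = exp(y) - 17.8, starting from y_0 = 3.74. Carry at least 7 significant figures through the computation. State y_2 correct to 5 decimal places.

2.91587

f'(y) = exp(y)
y_0 = 3.740000: f = 24.297990, f' = 42.097990 → y_1 = 3.740000 - (24.297990)/(42.097990) = 3.162823
y_1 = 3.162823: f = 5.837231, f' = 23.637231 → y_2 = 3.162823 - (5.837231)/(23.637231) = 2.915872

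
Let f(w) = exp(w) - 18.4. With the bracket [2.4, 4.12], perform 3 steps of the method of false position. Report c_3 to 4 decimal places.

2.8484

f(2.400000) = -7.376824, f(4.120000) = 43.159242
step 1: c = 2.651071, f(c) = -4.230795 < 0 → new bracket [2.651071, 4.120000]
step 2: c = 2.782211, f(c) = -2.245299 < 0 → new bracket [2.782211, 4.120000]
step 3: c = 2.848366, f(c) = -1.140442 < 0 → new bracket [2.848366, 4.120000]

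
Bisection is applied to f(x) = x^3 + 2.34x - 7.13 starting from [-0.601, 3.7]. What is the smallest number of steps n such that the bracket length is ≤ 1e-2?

Initial width b − a = 3.7 − -0.601 = 4.301000.
After n steps the width is (b−a)/2^n; need (b−a)/2^n ≤ 1e-2.
So n ≥ log₂(4.301000/1e-2) = log₂(430.1000) ≈ 8.7485.
Hence n = 9.

9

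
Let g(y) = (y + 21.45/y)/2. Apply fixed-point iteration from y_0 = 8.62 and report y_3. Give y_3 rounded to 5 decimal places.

y_1 = g(8.620000) = 5.554200
y_2 = g(5.554200) = 4.708071
y_3 = g(4.708071) = 4.632039

4.63204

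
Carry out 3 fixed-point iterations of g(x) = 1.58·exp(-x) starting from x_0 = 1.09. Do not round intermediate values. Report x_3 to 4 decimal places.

x_1 = g(1.090000) = 0.531222
x_2 = g(0.531222) = 0.928860
x_3 = g(0.928860) = 0.624106

0.6241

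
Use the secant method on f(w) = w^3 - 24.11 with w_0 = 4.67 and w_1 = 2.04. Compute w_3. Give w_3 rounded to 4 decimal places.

3.0562

Secant update: w_(k+1) = w_k − f(w_k)·(w_k − w_(k-1))/(f(w_k) − f(w_(k-1))).
f(w_0) = 77.737563, f(w_1) = -15.620336
w_2 = 2.040000 - (-15.620336)·(2.040000 - 4.670000)/(-15.620336 - (77.737563)) = 2.480043; f(w_2) = -8.856216
w_3 = 2.480043 - (-8.856216)·(2.480043 - 2.040000)/(-8.856216 - (-15.620336)) = 3.056188; f(w_3) = 4.435670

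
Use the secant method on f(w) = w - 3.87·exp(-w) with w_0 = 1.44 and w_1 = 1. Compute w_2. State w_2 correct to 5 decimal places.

1.19690

f(w_0) = 0.523090, f(w_1) = -0.423693
w_2 = 1.000000 - (-0.423693)·(1.000000 - 1.440000)/(-0.423693 - (0.523090)) = 1.196904; f(w_2) = 0.027667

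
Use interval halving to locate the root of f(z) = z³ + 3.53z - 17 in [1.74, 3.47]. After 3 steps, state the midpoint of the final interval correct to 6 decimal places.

2.064375

f(1.740000) = -5.589776, f(3.470000) = 37.031023 (opposite signs)
step 1: m = 2.605000, f(m) = 9.873245 > 0 → root in [1.740000, 2.605000]
step 2: m = 2.172500, f(m) = 0.922595 > 0 → root in [1.740000, 2.172500]
step 3: m = 1.956250, f(m) = -2.608037 < 0 → root in [1.956250, 2.172500]
Midpoint of [1.956250, 2.172500] = 2.064375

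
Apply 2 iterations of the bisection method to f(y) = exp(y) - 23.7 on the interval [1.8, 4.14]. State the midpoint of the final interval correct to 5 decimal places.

3.26250

f(1.800000) = -17.650353, f(4.140000) = 39.102821 (opposite signs)
step 1: m = 2.970000, f(m) = -4.208080 < 0 → root in [2.970000, 4.140000]
step 2: m = 3.555000, f(m) = 11.287820 > 0 → root in [2.970000, 3.555000]
Midpoint of [2.970000, 3.555000] = 3.262500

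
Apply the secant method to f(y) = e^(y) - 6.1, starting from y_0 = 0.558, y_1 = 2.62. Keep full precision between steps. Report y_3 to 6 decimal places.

f(y_0) = -4.352825, f(y_1) = 7.635724
y_2 = 2.620000 - (7.635724)·(2.620000 - 0.558000)/(7.635724 - (-4.352825)) = 1.306675; f(y_2) = -2.406129
y_3 = 1.306675 - (-2.406129)·(1.306675 - 2.620000)/(-2.406129 - (7.635724)) = 1.621361; f(y_3) = -1.040029

1.621361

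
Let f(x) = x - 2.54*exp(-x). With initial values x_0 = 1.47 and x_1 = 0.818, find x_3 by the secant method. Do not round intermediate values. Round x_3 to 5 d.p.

0.96703

f(x_0) = 0.885989, f(x_1) = -0.302936
x_2 = 0.818000 - (-0.302936)·(0.818000 - 1.470000)/(-0.302936 - (0.885989)) = 0.984128; f(x_2) = 0.034766
x_3 = 0.984128 - (0.034766)·(0.984128 - 0.818000)/(0.034766 - (-0.302936)) = 0.967026; f(x_3) = 0.001287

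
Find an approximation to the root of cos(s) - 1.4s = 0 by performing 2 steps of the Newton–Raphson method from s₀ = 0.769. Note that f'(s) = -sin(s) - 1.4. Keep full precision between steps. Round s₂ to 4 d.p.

0.5925

s_0 = 0.769000: f = -0.357994, f' = -2.095417 → s_1 = 0.769000 - (-0.357994)/(-2.095417) = 0.598154
s_1 = 0.598154: f = -0.011039, f' = -1.963118 → s_2 = 0.598154 - (-0.011039)/(-1.963118) = 0.592531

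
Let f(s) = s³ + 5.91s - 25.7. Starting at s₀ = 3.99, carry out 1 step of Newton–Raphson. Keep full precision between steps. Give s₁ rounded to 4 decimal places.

f'(s) = 3s² + 5.91
s_0 = 3.990000: f = 61.402099, f' = 53.670300 → s_1 = 3.990000 - (61.402099)/(53.670300) = 2.845939

2.8459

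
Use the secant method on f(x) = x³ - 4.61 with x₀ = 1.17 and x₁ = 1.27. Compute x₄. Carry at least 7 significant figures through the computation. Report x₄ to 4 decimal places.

1.6596

f(x_0) = -3.008387, f(x_1) = -2.561617
x_2 = 1.270000 - (-2.561617)·(1.270000 - 1.170000)/(-2.561617 - (-3.008387)) = 1.843364; f(x_2) = 1.653731
x_3 = 1.843364 - (1.653731)·(1.843364 - 1.270000)/(1.653731 - (-2.561617)) = 1.618426; f(x_3) = -0.370850
x_4 = 1.618426 - (-0.370850)·(1.618426 - 1.843364)/(-0.370850 - (1.653731)) = 1.659629; f(x_4) = -0.038771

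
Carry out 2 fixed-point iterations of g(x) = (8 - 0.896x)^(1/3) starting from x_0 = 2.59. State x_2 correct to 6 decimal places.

x_1 = g(2.590000) = 1.784157
x_2 = g(1.784157) = 1.856770

1.856770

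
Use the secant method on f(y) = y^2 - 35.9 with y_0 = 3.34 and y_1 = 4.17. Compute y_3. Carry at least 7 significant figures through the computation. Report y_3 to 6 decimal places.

5.883220

f(y_0) = -24.744400, f(y_1) = -18.511100
y_2 = 4.170000 - (-18.511100)·(4.170000 - 3.340000)/(-18.511100 - (-24.744400)) = 6.634860; f(y_2) = 8.121370
y_3 = 6.634860 - (8.121370)·(6.634860 - 4.170000)/(8.121370 - (-18.511100)) = 5.883220; f(y_3) = -1.287725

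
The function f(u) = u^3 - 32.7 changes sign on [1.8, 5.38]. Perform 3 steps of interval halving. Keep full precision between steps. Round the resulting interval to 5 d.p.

[3.14250, 3.59000]

f(1.800000) = -26.868000, f(5.380000) = 123.020872 (opposite signs)
step 1: m = 3.590000, f(m) = 13.568279 > 0 → root in [1.800000, 3.590000]
step 2: m = 2.695000, f(m) = -13.126148 < 0 → root in [2.695000, 3.590000]
step 3: m = 3.142500, f(m) = -1.666850 < 0 → root in [3.142500, 3.590000]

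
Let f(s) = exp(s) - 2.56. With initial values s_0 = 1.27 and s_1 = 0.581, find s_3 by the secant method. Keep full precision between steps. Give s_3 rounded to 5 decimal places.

Secant update: s_(k+1) = s_k − f(s_k)·(s_k − s_(k-1))/(f(s_k) − f(s_(k-1))).
f(s_0) = 1.000853, f(s_1) = -0.772175
s_2 = 0.581000 - (-0.772175)·(0.581000 - 1.270000)/(-0.772175 - (1.000853)) = 0.881068; f(s_2) = -0.146525
s_3 = 0.881068 - (-0.146525)·(0.881068 - 0.581000)/(-0.146525 - (-0.772175)) = 0.951342; f(s_3) = 0.029183

0.95134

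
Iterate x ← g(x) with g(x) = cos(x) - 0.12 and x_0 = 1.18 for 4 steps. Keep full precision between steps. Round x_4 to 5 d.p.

x_1 = g(1.180000) = 0.260925
x_2 = g(0.260925) = 0.846152
x_3 = g(0.846152) = 0.542869
x_4 = g(0.542869) = 0.736230

0.73623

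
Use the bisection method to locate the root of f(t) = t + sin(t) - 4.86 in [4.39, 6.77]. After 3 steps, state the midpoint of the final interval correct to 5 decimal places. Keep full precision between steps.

5.43125

f(4.390000) = -1.418481, f(6.770000) = 2.377813 (opposite signs)
step 1: m = 5.580000, f(m) = 0.073349 > 0 → root in [4.390000, 5.580000]
step 2: m = 4.985000, f(m) = -0.838071 < 0 → root in [4.985000, 5.580000]
step 3: m = 5.282500, f(m) = -0.419341 < 0 → root in [5.282500, 5.580000]
Midpoint of [5.282500, 5.580000] = 5.431250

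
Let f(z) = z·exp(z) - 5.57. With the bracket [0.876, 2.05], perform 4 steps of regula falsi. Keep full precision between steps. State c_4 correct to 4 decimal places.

1.3753

False-position update: c = (a·f(b) − b·f(a))/(f(b) − f(a)); replace the endpoint whose sign matches f(c).
f(0.876000) = -3.466483, f(2.050000) = 10.354197
step 1: c = 1.170461, f(c) = -1.797045 < 0 → new bracket [1.170461, 2.050000]
step 2: c = 1.300536, f(c) = -0.795391 < 0 → new bracket [1.300536, 2.050000]
step 3: c = 1.354001, f(c) = -0.326101 < 0 → new bracket [1.354001, 2.050000]
step 4: c = 1.375252, f(c) = -0.129401 < 0 → new bracket [1.375252, 2.050000]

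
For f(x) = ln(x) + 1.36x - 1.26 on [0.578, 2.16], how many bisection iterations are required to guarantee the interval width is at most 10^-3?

Initial width b − a = 2.16 − 0.578 = 1.582000.
After n steps the width is (b−a)/2^n; need (b−a)/2^n ≤ 10^-3.
So n ≥ log₂(1.582000/10^-3) = log₂(1582.0000) ≈ 10.6275.
Hence n = 11.

11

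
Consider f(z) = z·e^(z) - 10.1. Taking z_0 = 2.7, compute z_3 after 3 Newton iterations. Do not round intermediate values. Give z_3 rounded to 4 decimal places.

f'(z) = (z + 1)·e^(z)
z_0 = 2.700000: f = 30.075276, f' = 55.055007 → z_1 = 2.700000 - (30.075276)/(55.055007) = 2.153723
z_1 = 2.153723: f = 8.458376, f' = 27.175256 → z_2 = 2.153723 - (8.458376)/(27.175256) = 1.842470
z_2 = 1.842470: f = 1.529879, f' = 17.941991 → z_3 = 1.842470 - (1.529879)/(17.941991) = 1.757202

1.7572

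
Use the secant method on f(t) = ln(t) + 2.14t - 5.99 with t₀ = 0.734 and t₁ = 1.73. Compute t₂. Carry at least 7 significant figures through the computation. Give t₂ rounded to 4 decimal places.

f(t_0) = -4.728486, f(t_1) = -1.739679
t_2 = 1.730000 - (-1.739679)·(1.730000 - 0.734000)/(-1.739679 - (-4.728486)) = 2.309736; f(t_2) = -0.210031

2.3097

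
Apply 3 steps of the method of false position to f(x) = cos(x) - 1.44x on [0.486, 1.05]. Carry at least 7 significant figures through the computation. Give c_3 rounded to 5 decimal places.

0.58058

f(0.486000) = 0.184368, f(1.050000) = -1.014429
step 1: c = 0.572740, f(c) = 0.015674 > 0 → new bracket [0.572740, 1.050000]
step 2: c = 0.580002, f(c) = 0.001259 > 0 → new bracket [0.580002, 1.050000]
step 3: c = 0.580584, f(c) = 0.000101 > 0 → new bracket [0.580584, 1.050000]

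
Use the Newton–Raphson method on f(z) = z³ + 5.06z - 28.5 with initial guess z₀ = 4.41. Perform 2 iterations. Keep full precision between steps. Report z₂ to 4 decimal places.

2.6146

f'(z) = 3z² + 5.06
z_0 = 4.410000: f = 79.580721, f' = 63.404300 → z_1 = 4.410000 - (79.580721)/(63.404300) = 3.154869
z_1 = 3.154869: f = 18.864664, f' = 34.919590 → z_2 = 3.154869 - (18.864664)/(34.919590) = 2.614637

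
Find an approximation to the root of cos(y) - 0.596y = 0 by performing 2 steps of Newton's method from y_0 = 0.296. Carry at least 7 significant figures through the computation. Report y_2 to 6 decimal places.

f'(y) = -sin(y) - 0.596
y_0 = 0.296000: f = 0.780095, f' = -0.887697 → y_1 = 0.296000 - (0.780095)/(-0.887697) = 1.174786
y_1 = 1.174786: f = -0.314431, f' = -1.518607 → y_2 = 1.174786 - (-0.314431)/(-1.518607) = 0.967733

0.967733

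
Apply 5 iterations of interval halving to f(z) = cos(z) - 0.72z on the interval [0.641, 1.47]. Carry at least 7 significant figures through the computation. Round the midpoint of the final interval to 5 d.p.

0.88711

f(0.641000) = 0.339978, f(1.470000) = -0.957774 (opposite signs)
step 1: m = 1.055500, f(m) = -0.267167 < 0 → root in [0.641000, 1.055500]
step 2: m = 0.848250, f(m) = 0.050557 > 0 → root in [0.848250, 1.055500]
step 3: m = 0.951875, f(m) = -0.105193 < 0 → root in [0.848250, 0.951875]
step 4: m = 0.900062, f(m) = -0.026484 < 0 → root in [0.848250, 0.900062]
step 5: m = 0.874156, f(m) = 0.012252 > 0 → root in [0.874156, 0.900062]
Midpoint of [0.874156, 0.900062] = 0.887109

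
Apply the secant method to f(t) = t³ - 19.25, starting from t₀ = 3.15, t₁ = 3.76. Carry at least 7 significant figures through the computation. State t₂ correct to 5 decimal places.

2.81561

Secant update: t_(k+1) = t_k − f(t_k)·(t_k − t_(k-1))/(f(t_k) − f(t_(k-1))).
f(t_0) = 12.005875, f(t_1) = 33.907376
t_2 = 3.760000 - (33.907376)·(3.760000 - 3.150000)/(33.907376 - (12.005875)) = 2.815613; f(t_2) = 3.071262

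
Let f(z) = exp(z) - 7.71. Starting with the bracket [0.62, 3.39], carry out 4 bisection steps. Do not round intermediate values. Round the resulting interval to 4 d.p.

f(0.620000) = -5.851072, f(3.390000) = 21.955952 (opposite signs)
step 1: m = 2.005000, f(m) = -0.283906 < 0 → root in [2.005000, 3.390000]
step 2: m = 2.697500, f(m) = 7.132579 > 0 → root in [2.005000, 2.697500]
step 3: m = 2.351250, f(m) = 2.788685 > 0 → root in [2.005000, 2.351250]
step 4: m = 2.178125, f(m) = 1.119735 > 0 → root in [2.005000, 2.178125]

[2.0050, 2.1781]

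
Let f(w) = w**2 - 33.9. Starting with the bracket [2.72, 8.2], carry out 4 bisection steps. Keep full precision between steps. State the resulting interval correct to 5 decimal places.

[5.80250, 6.14500]

f(2.720000) = -26.501600, f(8.200000) = 33.340000 (opposite signs)
step 1: m = 5.460000, f(m) = -4.088400 < 0 → root in [5.460000, 8.200000]
step 2: m = 6.830000, f(m) = 12.748900 > 0 → root in [5.460000, 6.830000]
step 3: m = 6.145000, f(m) = 3.861025 > 0 → root in [5.460000, 6.145000]
step 4: m = 5.802500, f(m) = -0.230994 < 0 → root in [5.802500, 6.145000]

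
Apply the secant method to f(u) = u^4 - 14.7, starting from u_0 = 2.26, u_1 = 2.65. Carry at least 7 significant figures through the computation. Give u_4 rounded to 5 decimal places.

f(u_0) = 11.387578, f(u_1) = 34.615506
u_2 = 2.650000 - (34.615506)·(2.650000 - 2.260000)/(34.615506 - (11.387578)) = 2.068801; f(u_2) = 3.617868
u_3 = 2.068801 - (3.617868)·(2.068801 - 2.650000)/(3.617868 - (34.615506)) = 2.000967; f(u_3) = 1.330961
u_4 = 2.000967 - (1.330961)·(2.000967 - 2.068801)/(1.330961 - (3.617868)) = 1.961488; f(u_4) = 0.102753

1.96149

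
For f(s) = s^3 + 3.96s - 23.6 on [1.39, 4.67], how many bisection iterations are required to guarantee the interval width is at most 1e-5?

Initial width b − a = 4.67 − 1.39 = 3.280000.
After n steps the width is (b−a)/2^n; need (b−a)/2^n ≤ 1e-5.
So n ≥ log₂(3.280000/1e-5) = log₂(328000.0000) ≈ 18.3233.
Hence n = 19.

19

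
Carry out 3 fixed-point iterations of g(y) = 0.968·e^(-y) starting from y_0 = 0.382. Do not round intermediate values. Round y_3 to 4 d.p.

0.5871

y_1 = g(0.382000) = 0.660655
y_2 = g(0.660655) = 0.499984
y_3 = g(0.499984) = 0.587131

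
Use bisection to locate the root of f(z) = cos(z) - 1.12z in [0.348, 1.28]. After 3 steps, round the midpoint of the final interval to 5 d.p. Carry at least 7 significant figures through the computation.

0.63925

f(0.348000) = 0.550297, f(1.280000) = -1.146885 (opposite signs)
step 1: m = 0.814000, f(m) = -0.225084 < 0 → root in [0.348000, 0.814000]
step 2: m = 0.581000, f(m) = 0.185194 > 0 → root in [0.581000, 0.814000]
step 3: m = 0.697500, f(m) = -0.014750 < 0 → root in [0.581000, 0.697500]
Midpoint of [0.581000, 0.697500] = 0.639250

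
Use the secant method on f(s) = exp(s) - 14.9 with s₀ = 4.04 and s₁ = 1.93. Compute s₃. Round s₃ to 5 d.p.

Secant update: s_(k+1) = s_k − f(s_k)·(s_k − s_(k-1))/(f(s_k) − f(s_(k-1))).
f(s_0) = 41.926343, f(s_1) = -8.010490
s_2 = 1.930000 - (-8.010490)·(1.930000 - 4.040000)/(-8.010490 - (41.926343)) = 2.268470; f(s_2) = -5.235395
s_3 = 2.268470 - (-5.235395)·(2.268470 - 1.930000)/(-5.235395 - (-8.010490)) = 2.907016; f(s_3) = 3.402106

2.90702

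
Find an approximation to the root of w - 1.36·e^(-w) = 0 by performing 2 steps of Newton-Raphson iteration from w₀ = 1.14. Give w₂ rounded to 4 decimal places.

f'(w) = 1 + 1.36·e^(-w)
w_0 = 1.140000: f = 0.705046, f' = 1.434954 → w_1 = 1.140000 - (0.705046)/(1.434954) = 0.648663
w_1 = 0.648663: f = -0.062269, f' = 1.710932 → w_2 = 0.648663 - (-0.062269)/(1.710932) = 0.685058

0.6851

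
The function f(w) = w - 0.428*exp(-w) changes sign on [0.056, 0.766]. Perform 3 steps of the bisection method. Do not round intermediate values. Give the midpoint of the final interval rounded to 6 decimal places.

f(0.056000) = -0.348691, f(0.766000) = 0.567036 (opposite signs)
step 1: m = 0.411000, f(m) = 0.127242 > 0 → root in [0.056000, 0.411000]
step 2: m = 0.233500, f(m) = -0.105372 < 0 → root in [0.233500, 0.411000]
step 3: m = 0.322250, f(m) = 0.012157 > 0 → root in [0.233500, 0.322250]
Midpoint of [0.233500, 0.322250] = 0.277875

0.277875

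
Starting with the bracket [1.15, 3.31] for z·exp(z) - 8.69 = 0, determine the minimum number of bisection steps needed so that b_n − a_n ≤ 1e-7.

25

Initial width b − a = 3.31 − 1.15 = 2.160000.
After n steps the width is (b−a)/2^n; need (b−a)/2^n ≤ 1e-7.
So n ≥ log₂(2.160000/1e-7) = log₂(21600000.0000) ≈ 24.3645.
Hence n = 25.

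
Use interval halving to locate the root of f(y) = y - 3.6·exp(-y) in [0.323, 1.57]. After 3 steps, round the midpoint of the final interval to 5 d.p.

1.18031

f(0.323000) = -2.283306, f(1.570000) = 0.821037 (opposite signs)
step 1: m = 0.946500, f(m) = -0.450649 < 0 → root in [0.946500, 1.570000]
step 2: m = 1.258250, f(m) = 0.235307 > 0 → root in [0.946500, 1.258250]
step 3: m = 1.102375, f(m) = -0.093118 < 0 → root in [1.102375, 1.258250]
Midpoint of [1.102375, 1.258250] = 1.180313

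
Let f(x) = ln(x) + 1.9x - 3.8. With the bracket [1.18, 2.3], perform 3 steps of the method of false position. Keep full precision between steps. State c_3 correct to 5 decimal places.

1.71588

False-position update: c = (a·f(b) − b·f(a))/(f(b) − f(a)); replace the endpoint whose sign matches f(c).
f(1.180000) = -1.392486, f(2.300000) = 1.402909
step 1: c = 1.737912, f(c) = 0.054717 > 0 → new bracket [1.180000, 1.737912]
step 2: c = 1.716818, f(c) = 0.002427 > 0 → new bracket [1.180000, 1.716818]
step 3: c = 1.715884, f(c) = 0.000108 > 0 → new bracket [1.180000, 1.715884]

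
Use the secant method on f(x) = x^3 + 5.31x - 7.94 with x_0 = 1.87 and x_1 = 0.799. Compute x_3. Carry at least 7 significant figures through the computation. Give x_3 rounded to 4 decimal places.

1.1970

f(x_0) = 8.528903, f(x_1) = -3.187228
x_2 = 0.799000 - (-3.187228)·(0.799000 - 1.870000)/(-3.187228 - (8.528903)) = 1.090352; f(x_2) = -0.853945
x_3 = 1.090352 - (-0.853945)·(1.090352 - 0.799000)/(-0.853945 - (-3.187228)) = 1.196983; f(x_3) = 0.130975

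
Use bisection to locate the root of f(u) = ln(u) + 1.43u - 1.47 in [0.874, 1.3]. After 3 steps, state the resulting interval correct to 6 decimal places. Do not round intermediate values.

[0.980500, 1.033750]

f(0.874000) = -0.354855, f(1.300000) = 0.651364 (opposite signs)
step 1: m = 1.087000, f(m) = 0.167832 > 0 → root in [0.874000, 1.087000]
step 2: m = 0.980500, f(m) = -0.087578 < 0 → root in [0.980500, 1.087000]
step 3: m = 1.033750, f(m) = 0.041455 > 0 → root in [0.980500, 1.033750]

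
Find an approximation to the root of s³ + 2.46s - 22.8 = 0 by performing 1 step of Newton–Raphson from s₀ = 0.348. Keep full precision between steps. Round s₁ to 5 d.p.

8.10548

f'(s) = 3s² + 2.46
s_0 = 0.348000: f = -21.901776, f' = 2.823312 → s_1 = 0.348000 - (-21.901776)/(2.823312) = 8.105476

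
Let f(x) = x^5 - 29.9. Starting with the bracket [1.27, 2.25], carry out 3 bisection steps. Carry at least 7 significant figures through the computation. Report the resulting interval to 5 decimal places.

f(1.270000) = -26.596163, f(2.250000) = 27.765039 (opposite signs)
step 1: m = 1.760000, f(m) = -13.012579 < 0 → root in [1.760000, 2.250000]
step 2: m = 2.005000, f(m) = 2.502005 > 0 → root in [1.760000, 2.005000]
step 3: m = 1.882500, f(m) = -6.258506 < 0 → root in [1.882500, 2.005000]

[1.88250, 2.00500]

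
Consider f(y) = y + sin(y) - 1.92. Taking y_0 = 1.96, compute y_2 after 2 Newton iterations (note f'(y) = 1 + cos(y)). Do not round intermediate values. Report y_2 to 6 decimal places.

y_0 = 1.960000: f = 0.965212, f' = 0.620548 → y_1 = 1.960000 - (0.965212)/(0.620548) = 0.404583
y_1 = 0.404583: f = -1.121782, f' = 1.919267 → y_2 = 0.404583 - (-1.121782)/(1.919267) = 0.989067

0.989067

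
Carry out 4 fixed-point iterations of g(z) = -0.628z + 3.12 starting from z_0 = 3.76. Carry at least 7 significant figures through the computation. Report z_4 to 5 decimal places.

2.20320

z_1 = g(3.760000) = 0.758720
z_2 = g(0.758720) = 2.643524
z_3 = g(2.643524) = 1.459867
z_4 = g(1.459867) = 2.203204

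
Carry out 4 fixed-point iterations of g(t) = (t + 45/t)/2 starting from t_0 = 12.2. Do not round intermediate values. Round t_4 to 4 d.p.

6.7082

t_1 = g(12.200000) = 7.944262
t_2 = g(7.944262) = 6.804364
t_3 = g(6.804364) = 6.708883
t_4 = g(6.708883) = 6.708204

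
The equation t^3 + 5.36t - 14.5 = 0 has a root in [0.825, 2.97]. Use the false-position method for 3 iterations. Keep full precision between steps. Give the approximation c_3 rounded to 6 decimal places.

False-position update: c = (a·f(b) − b·f(a))/(f(b) − f(a)); replace the endpoint whose sign matches f(c).
f(0.825000) = -9.516484, f(2.970000) = 27.617273
step 1: c = 1.374712, f(c) = -4.533571 < 0 → new bracket [1.374712, 2.970000]
step 2: c = 1.599662, f(c) = -1.832403 < 0 → new bracket [1.599662, 2.970000]
step 3: c = 1.684927, f(c) = -0.685322 < 0 → new bracket [1.684927, 2.970000]

1.684927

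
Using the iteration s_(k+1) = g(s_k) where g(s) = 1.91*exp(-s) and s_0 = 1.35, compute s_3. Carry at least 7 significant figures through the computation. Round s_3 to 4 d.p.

s_1 = g(1.350000) = 0.495149
s_2 = g(0.495149) = 1.164107
s_3 = g(1.164107) = 0.596304

0.5963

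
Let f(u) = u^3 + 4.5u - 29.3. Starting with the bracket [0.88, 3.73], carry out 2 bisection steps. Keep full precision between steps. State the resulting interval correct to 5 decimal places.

[2.30500, 3.01750]

f(0.880000) = -24.658528, f(3.730000) = 39.380117 (opposite signs)
step 1: m = 2.305000, f(m) = -6.680977 < 0 → root in [2.305000, 3.730000]
step 2: m = 3.017500, f(m) = 11.754012 > 0 → root in [2.305000, 3.017500]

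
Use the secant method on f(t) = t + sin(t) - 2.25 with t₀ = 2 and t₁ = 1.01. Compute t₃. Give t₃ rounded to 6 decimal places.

f(t_0) = 0.659297, f(t_1) = -0.393168
t_2 = 1.010000 - (-0.393168)·(1.010000 - 2.000000)/(-0.393168 - (0.659297)) = 1.379833; f(t_2) = 0.111655
t_3 = 1.379833 - (0.111655)·(1.379833 - 1.010000)/(0.111655 - (-0.393168)) = 1.298035; f(t_3) = 0.011065

1.298035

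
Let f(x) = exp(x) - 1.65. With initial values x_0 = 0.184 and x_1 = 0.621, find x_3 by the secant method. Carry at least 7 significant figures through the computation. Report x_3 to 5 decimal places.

Secant update: x_(k+1) = x_k − f(x_k)·(x_k − x_(k-1))/(f(x_k) − f(x_(k-1))).
f(x_0) = -0.447984, f(x_1) = 0.210788
x_2 = 0.621000 - (0.210788)·(0.621000 - 0.184000)/(0.210788 - (-0.447984)) = 0.481173; f(x_2) = -0.032029
x_3 = 0.481173 - (-0.032029)·(0.481173 - 0.621000)/(-0.032029 - (0.210788)) = 0.499617; f(x_3) = -0.001910

0.49962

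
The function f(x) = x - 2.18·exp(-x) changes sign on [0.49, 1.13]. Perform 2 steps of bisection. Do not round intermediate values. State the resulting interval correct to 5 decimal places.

f(0.490000) = -0.845526, f(1.130000) = 0.425788 (opposite signs)
step 1: m = 0.810000, f(m) = -0.159791 < 0 → root in [0.810000, 1.130000]
step 2: m = 0.970000, f(m) = 0.143599 > 0 → root in [0.810000, 0.970000]

[0.81000, 0.97000]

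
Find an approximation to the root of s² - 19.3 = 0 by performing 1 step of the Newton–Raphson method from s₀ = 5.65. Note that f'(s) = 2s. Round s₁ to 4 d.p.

s_0 = 5.650000: f = 12.622500, f' = 11.300000 → s_1 = 5.650000 - (12.622500)/(11.300000) = 4.532965

4.5330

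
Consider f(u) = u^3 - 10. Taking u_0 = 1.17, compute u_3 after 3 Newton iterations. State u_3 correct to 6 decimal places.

f'(u) = 3u^2
u_0 = 1.170000: f = -8.398387, f' = 4.106700 → u_1 = 1.170000 - (-8.398387)/(4.106700) = 3.215045
u_1 = 3.215045: f = 23.232364, f' = 31.009546 → u_2 = 3.215045 - (23.232364)/(31.009546) = 2.465845
u_2 = 2.465845: f = 4.993299, f' = 18.241172 → u_3 = 2.465845 - (4.993299)/(18.241172) = 2.192107

2.192107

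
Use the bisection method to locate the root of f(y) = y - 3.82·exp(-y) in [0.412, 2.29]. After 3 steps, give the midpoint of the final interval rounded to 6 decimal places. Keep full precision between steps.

1.233625

f(0.412000) = -2.118079, f(2.290000) = 1.903162 (opposite signs)
step 1: m = 1.351000, f(m) = 0.361692 > 0 → root in [0.412000, 1.351000]
step 2: m = 0.881500, f(m) = -0.700596 < 0 → root in [0.881500, 1.351000]
step 3: m = 1.116250, f(m) = -0.134822 < 0 → root in [1.116250, 1.351000]
Midpoint of [1.116250, 1.351000] = 1.233625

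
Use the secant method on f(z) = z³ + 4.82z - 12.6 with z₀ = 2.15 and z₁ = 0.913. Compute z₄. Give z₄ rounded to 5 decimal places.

f(z_0) = 7.701375, f(z_1) = -7.438292
z_2 = 0.913000 - (-7.438292)·(0.913000 - 2.150000)/(-7.438292 - (7.701375)) = 1.520752; f(z_2) = -1.752949
z_3 = 1.520752 - (-1.752949)·(1.520752 - 0.913000)/(-1.752949 - (-7.438292)) = 1.708139; f(z_3) = 0.617137
z_4 = 1.708139 - (0.617137)·(1.708139 - 1.520752)/(0.617137 - (-1.752949)) = 1.659346; f(z_4) = -0.033056

1.65935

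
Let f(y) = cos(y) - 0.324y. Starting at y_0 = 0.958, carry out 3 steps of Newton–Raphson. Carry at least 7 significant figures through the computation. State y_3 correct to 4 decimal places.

1.1789

f'(y) = -sin(y) - 0.324
y_0 = 0.958000: f = 0.264765, f' = -1.142043 → y_1 = 0.958000 - (0.264765)/(-1.142043) = 1.189835
y_1 = 1.189835: f = -0.013693, f' = -1.252308 → y_2 = 1.189835 - (-0.013693)/(-1.252308) = 1.178900
y_2 = 1.178900: f = -0.000022, f' = -1.248187 → y_3 = 1.178900 - (-0.000022)/(-1.248187) = 1.178882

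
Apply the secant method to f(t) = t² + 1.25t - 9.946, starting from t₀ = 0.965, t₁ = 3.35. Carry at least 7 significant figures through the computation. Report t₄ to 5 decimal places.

2.59093

Secant update: t_(k+1) = t_k − f(t_k)·(t_k − t_(k-1))/(f(t_k) − f(t_(k-1))).
f(t_0) = -7.808525, f(t_1) = 5.464000
t_2 = 3.350000 - (5.464000)·(3.350000 - 0.965000)/(5.464000 - (-7.808525)) = 2.368149; f(t_2) = -1.377683
t_3 = 2.368149 - (-1.377683)·(2.368149 - 3.350000)/(-1.377683 - (5.464000)) = 2.565861; f(t_3) = -0.155033
t_4 = 2.565861 - (-0.155033)·(2.565861 - 2.368149)/(-0.155033 - (-1.377683)) = 2.590931; f(t_4) = 0.005585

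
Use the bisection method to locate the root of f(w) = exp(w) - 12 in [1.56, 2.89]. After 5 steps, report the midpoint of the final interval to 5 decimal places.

f(1.560000) = -7.241179, f(2.890000) = 5.993310 (opposite signs)
step 1: m = 2.225000, f(m) = -2.746517 < 0 → root in [2.225000, 2.890000]
step 2: m = 2.557500, f(m) = 0.903518 > 0 → root in [2.225000, 2.557500]
step 3: m = 2.391250, f(m) = -1.072856 < 0 → root in [2.391250, 2.557500]
step 4: m = 2.474375, f(m) = -0.125717 < 0 → root in [2.474375, 2.557500]
step 5: m = 2.515938, f(m) = 0.378208 > 0 → root in [2.474375, 2.515938]
Midpoint of [2.474375, 2.515938] = 2.495156

2.49516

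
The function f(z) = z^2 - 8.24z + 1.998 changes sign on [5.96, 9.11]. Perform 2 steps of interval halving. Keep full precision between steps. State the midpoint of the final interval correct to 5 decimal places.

7.92875

f(5.960000) = -11.590800, f(9.110000) = 9.923700 (opposite signs)
step 1: m = 7.535000, f(m) = -3.314175 < 0 → root in [7.535000, 9.110000]
step 2: m = 8.322500, f(m) = 2.684606 > 0 → root in [7.535000, 8.322500]
Midpoint of [7.535000, 8.322500] = 7.928750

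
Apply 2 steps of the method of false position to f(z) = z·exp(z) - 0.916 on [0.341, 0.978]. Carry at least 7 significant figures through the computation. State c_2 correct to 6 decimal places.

0.515734

False-position update: c = (a·f(b) − b·f(a))/(f(b) − f(a)); replace the endpoint whose sign matches f(c).
f(0.341000) = -0.436434, f(0.978000) = 1.684632
step 1: c = 0.472070, f(c) = -0.159125 < 0 → new bracket [0.472070, 0.978000]
step 2: c = 0.515734, f(c) = -0.052213 < 0 → new bracket [0.515734, 0.978000]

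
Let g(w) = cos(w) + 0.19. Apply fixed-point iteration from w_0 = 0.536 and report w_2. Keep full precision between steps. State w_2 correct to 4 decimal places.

w_1 = g(0.536000) = 1.049758
w_2 = g(1.049758) = 0.687781

0.6878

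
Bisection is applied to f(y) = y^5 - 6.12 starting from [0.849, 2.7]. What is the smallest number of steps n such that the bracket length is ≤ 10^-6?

Initial width b − a = 2.7 − 0.849 = 1.851000.
After n steps the width is (b−a)/2^n; need (b−a)/2^n ≤ 10^-6.
So n ≥ log₂(1.851000/10^-6) = log₂(1851000.0000) ≈ 20.8199.
Hence n = 21.

21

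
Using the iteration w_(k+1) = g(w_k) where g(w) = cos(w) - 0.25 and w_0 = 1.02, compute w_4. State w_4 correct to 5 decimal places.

w_1 = g(1.020000) = 0.273366
w_2 = g(0.273366) = 0.712868
w_3 = g(0.712868) = 0.506490
w_4 = g(0.506490) = 0.624453

0.62445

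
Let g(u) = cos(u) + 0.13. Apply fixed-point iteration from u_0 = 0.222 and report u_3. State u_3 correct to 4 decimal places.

u_1 = g(0.222000) = 1.105459
u_2 = g(1.105459) = 0.578724
u_3 = g(0.578724) = 0.967161

0.9672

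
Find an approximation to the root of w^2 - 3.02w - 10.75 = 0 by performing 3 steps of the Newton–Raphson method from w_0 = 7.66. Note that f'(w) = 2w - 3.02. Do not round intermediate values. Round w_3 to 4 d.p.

w_0 = 7.660000: f = 24.792400, f' = 12.300000 → w_1 = 7.660000 - (24.792400)/(12.300000) = 5.644358
w_1 = 5.644358: f = 4.062814, f' = 8.268715 → w_2 = 5.644358 - (4.062814)/(8.268715) = 5.153010
w_2 = 5.153010: f = 0.241422, f' = 7.286020 → w_3 = 5.153010 - (0.241422)/(7.286020) = 5.119875

5.1199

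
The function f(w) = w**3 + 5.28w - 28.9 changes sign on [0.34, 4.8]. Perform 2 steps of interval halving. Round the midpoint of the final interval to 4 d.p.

f(0.340000) = -27.065496, f(4.800000) = 107.036000 (opposite signs)
step 1: m = 2.570000, f(m) = 1.644193 > 0 → root in [0.340000, 2.570000]
step 2: m = 1.455000, f(m) = -18.137329 < 0 → root in [1.455000, 2.570000]
Midpoint of [1.455000, 2.570000] = 2.012500

2.0125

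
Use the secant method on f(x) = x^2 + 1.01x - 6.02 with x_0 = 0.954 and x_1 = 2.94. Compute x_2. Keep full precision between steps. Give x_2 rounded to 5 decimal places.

1.79950

f(x_0) = -4.146344, f(x_1) = 5.593000
x_2 = 2.940000 - (5.593000)·(2.940000 - 0.954000)/(5.593000 - (-4.146344)) = 1.799502; f(x_2) = -0.964293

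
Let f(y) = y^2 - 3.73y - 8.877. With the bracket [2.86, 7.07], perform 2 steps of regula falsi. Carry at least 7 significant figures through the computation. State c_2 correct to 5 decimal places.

5.23549

False-position update: c = (a·f(b) − b·f(a))/(f(b) − f(a)); replace the endpoint whose sign matches f(c).
f(2.860000) = -11.365200, f(7.070000) = 14.736800
step 1: c = 4.693097, f(c) = -4.357094 < 0 → new bracket [4.693097, 7.070000]
step 2: c = 5.235490, f(c) = -0.995025 < 0 → new bracket [5.235490, 7.070000]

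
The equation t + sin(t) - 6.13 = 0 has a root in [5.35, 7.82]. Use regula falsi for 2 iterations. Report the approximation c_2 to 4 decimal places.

False-position update: c = (a·f(b) − b·f(a))/(f(b) − f(a)); replace the endpoint whose sign matches f(c).
f(5.350000) = -1.583520, f(7.820000) = 2.689423
step 1: c = 6.265363, f(c) = 0.117542 > 0 → new bracket [5.350000, 6.265363]
step 2: c = 6.202112, f(c) = -0.008872 < 0 → new bracket [6.202112, 6.265363]

6.2021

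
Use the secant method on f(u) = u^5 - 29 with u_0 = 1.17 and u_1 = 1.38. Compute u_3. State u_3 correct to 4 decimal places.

Secant update: u_(k+1) = u_k − f(u_k)·(u_k − u_(k-1))/(f(u_k) − f(u_(k-1))).
f(u_0) = -26.807552, f(u_1) = -23.995100
u_2 = 1.380000 - (-23.995100)·(1.380000 - 1.170000)/(-23.995100 - (-26.807552)) = 3.171665; f(u_2) = 291.949137
u_3 = 3.171665 - (291.949137)·(3.171665 - 1.380000)/(291.949137 - (-23.995100)) = 1.516072; f(u_3) = -20.990615

1.5161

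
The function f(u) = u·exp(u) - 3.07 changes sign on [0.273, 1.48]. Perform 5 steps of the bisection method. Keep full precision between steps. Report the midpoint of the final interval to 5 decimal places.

f(0.273000) = -2.711305, f(1.480000) = 3.431560 (opposite signs)
step 1: m = 0.876500, f(m) = -0.964230 < 0 → root in [0.876500, 1.480000]
step 2: m = 1.178250, f(m) = 0.757762 > 0 → root in [0.876500, 1.178250]
step 3: m = 1.027375, f(m) = -0.199799 < 0 → root in [1.027375, 1.178250]
step 4: m = 1.102813, f(m) = 0.252363 > 0 → root in [1.027375, 1.102813]
step 5: m = 1.065094, f(m) = 0.019955 > 0 → root in [1.027375, 1.065094]
Midpoint of [1.027375, 1.065094] = 1.046234

1.04623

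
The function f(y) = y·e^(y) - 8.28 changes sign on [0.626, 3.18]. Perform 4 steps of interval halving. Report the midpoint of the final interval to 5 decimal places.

1.66356

f(0.626000) = -7.109308, f(3.180000) = 68.188676 (opposite signs)
step 1: m = 1.903000, f(m) = 4.481484 > 0 → root in [0.626000, 1.903000]
step 2: m = 1.264500, f(m) = -3.801999 < 0 → root in [1.264500, 1.903000]
step 3: m = 1.583750, f(m) = -0.562076 < 0 → root in [1.583750, 1.903000]
step 4: m = 1.743375, f(m) = 1.686185 > 0 → root in [1.583750, 1.743375]
Midpoint of [1.583750, 1.743375] = 1.663562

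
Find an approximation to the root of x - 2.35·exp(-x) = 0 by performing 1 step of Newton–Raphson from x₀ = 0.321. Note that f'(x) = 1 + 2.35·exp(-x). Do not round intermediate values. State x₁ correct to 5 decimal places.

0.83260

Newton update: x ← x − f(x)/f'(x).
x_0 = 0.321000: f = -1.383745, f' = 2.704745 → x_1 = 0.321000 - (-1.383745)/(2.704745) = 0.832599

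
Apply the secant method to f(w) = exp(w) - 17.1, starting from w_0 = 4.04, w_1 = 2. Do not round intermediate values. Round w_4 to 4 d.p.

Secant update: w_(k+1) = w_k − f(w_k)·(w_k − w_(k-1))/(f(w_k) − f(w_(k-1))).
f(w_0) = 39.726343, f(w_1) = -9.710944
w_2 = 2.000000 - (-9.710944)·(2.000000 - 4.040000)/(-9.710944 - (39.726343)) = 2.400716; f(w_2) = -6.068925
w_3 = 2.400716 - (-6.068925)·(2.400716 - 2.000000)/(-6.068925 - (-9.710944)) = 3.068455; f(w_3) = 4.408647
w_4 = 3.068455 - (4.408647)·(3.068455 - 2.400716)/(4.408647 - (-6.068925)) = 2.787491; f(w_4) = -0.859783

2.7875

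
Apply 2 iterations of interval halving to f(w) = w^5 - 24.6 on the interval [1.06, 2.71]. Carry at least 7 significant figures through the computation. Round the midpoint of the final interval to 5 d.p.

2.09125

f(1.060000) = -23.261774, f(2.710000) = 121.566031 (opposite signs)
step 1: m = 1.885000, f(m) = -0.801106 < 0 → root in [1.885000, 2.710000]
step 2: m = 2.297500, f(m) = 39.414388 > 0 → root in [1.885000, 2.297500]
Midpoint of [1.885000, 2.297500] = 2.091250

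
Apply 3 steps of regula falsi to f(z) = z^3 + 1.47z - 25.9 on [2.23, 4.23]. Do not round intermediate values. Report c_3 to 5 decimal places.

2.76287

f(2.230000) = -11.532333, f(4.230000) = 56.005067
step 1: c = 2.571510, f(c) = -5.115359 < 0 → new bracket [2.571510, 4.230000]
step 2: c = 2.710314, f(c) = -2.006414 < 0 → new bracket [2.710314, 4.230000]
step 3: c = 2.762874, f(c) = -0.748242 < 0 → new bracket [2.762874, 4.230000]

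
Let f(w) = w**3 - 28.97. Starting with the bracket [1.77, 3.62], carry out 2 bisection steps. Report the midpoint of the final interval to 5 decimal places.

f(1.770000) = -23.424767, f(3.620000) = 18.467928 (opposite signs)
step 1: m = 2.695000, f(m) = -9.396148 < 0 → root in [2.695000, 3.620000]
step 2: m = 3.157500, f(m) = 2.509663 > 0 → root in [2.695000, 3.157500]
Midpoint of [2.695000, 3.157500] = 2.926250

2.92625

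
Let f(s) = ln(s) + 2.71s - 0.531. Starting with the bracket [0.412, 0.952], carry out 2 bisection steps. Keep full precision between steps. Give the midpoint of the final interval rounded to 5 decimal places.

0.47950

f(0.412000) = -0.301212, f(0.952000) = 1.999730 (opposite signs)
step 1: m = 0.682000, f(m) = 0.934494 > 0 → root in [0.412000, 0.682000]
step 2: m = 0.547000, f(m) = 0.348064 > 0 → root in [0.412000, 0.547000]
Midpoint of [0.412000, 0.547000] = 0.479500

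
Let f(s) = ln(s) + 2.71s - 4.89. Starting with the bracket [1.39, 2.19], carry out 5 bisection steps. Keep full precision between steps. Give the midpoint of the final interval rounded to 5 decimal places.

f(1.390000) = -0.793796, f(2.190000) = 1.828802 (opposite signs)
step 1: m = 1.790000, f(m) = 0.543116 > 0 → root in [1.390000, 1.790000]
step 2: m = 1.590000, f(m) = -0.117366 < 0 → root in [1.590000, 1.790000]
step 3: m = 1.690000, f(m) = 0.214629 > 0 → root in [1.590000, 1.690000]
step 4: m = 1.640000, f(m) = 0.049096 > 0 → root in [1.590000, 1.640000]
step 5: m = 1.615000, f(m) = -0.034015 < 0 → root in [1.615000, 1.640000]
Midpoint of [1.615000, 1.640000] = 1.627500

1.62750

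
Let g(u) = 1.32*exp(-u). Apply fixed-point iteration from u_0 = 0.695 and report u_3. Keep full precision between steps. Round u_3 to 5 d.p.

0.66668

u_1 = g(0.695000) = 0.658778
u_2 = g(0.658778) = 0.683078
u_3 = g(0.683078) = 0.666679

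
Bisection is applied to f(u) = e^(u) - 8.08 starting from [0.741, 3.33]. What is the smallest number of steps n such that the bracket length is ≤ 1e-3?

12

Initial width b − a = 3.33 − 0.741 = 2.589000.
After n steps the width is (b−a)/2^n; need (b−a)/2^n ≤ 1e-3.
So n ≥ log₂(2.589000/1e-3) = log₂(2589.0000) ≈ 11.3382.
Hence n = 12.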